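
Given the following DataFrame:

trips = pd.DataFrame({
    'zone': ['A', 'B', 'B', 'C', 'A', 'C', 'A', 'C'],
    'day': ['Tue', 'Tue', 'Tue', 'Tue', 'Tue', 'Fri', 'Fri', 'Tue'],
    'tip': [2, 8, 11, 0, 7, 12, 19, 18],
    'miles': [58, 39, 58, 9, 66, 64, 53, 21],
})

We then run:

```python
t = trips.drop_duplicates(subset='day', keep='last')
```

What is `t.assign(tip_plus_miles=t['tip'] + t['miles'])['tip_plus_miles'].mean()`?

drop duplicate day (keep=last):
  zone  day  tip  miles
6    A  Fri   19     53
7    C  Tue   18     21
add column tip_plus_miles = t['tip'] + t['miles']:
  zone  day  tip  miles  tip_plus_miles
6    A  Fri   19     53              72
7    C  Tue   18     21              39

55.5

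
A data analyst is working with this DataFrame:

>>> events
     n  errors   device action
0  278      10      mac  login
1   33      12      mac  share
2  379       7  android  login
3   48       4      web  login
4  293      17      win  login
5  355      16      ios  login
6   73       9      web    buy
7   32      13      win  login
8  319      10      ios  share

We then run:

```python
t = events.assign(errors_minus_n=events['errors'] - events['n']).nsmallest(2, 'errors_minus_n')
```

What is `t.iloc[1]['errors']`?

16

add column errors_minus_n = events['errors'] - events['n']:
     n  errors   device action  errors_minus_n
0  278      10      mac  login            -268
1   33      12      mac  share             -21
2  379       7  android  login            -372
3   48       4      web  login             -44
4  293      17      win  login            -276
5  355      16      ios  login            -339
6   73       9      web    buy             -64
7   32      13      win  login             -19
8  319      10      ios  share            -309
take 2 rows with smallest errors_minus_n:
     n  errors   device action  errors_minus_n
2  379       7  android  login            -372
5  355      16      ios  login            -339
Hence 16.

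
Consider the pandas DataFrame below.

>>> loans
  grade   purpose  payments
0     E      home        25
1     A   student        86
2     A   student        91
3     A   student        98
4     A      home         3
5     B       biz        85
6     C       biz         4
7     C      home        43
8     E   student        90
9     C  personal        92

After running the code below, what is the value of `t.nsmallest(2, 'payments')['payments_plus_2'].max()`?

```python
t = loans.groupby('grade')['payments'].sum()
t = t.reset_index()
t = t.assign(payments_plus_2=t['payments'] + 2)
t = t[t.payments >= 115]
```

group by grade, sum of payments:
grade
A    278
B     85
C    139
E    115
Name: payments, dtype: int64
reset_index():
  grade  payments
0     A       278
1     B        85
2     C       139
3     E       115
add column payments_plus_2 = t['payments'] + 2:
  grade  payments  payments_plus_2
0     A       278              280
1     B        85               87
2     C       139              141
3     E       115              117
filter rows where payments >= 115:
  grade  payments  payments_plus_2
0     A       278              280
2     C       139              141
3     E       115              117
take 2 rows with smallest payments:
  grade  payments  payments_plus_2
3     E       115              117
2     C       139              141
The max of column 'payments_plus_2' is 141.

141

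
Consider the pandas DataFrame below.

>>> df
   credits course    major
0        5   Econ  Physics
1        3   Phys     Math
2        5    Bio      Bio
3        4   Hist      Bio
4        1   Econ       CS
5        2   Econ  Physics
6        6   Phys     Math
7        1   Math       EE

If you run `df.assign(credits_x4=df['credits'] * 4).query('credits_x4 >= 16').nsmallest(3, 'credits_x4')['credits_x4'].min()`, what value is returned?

16

add column credits_x4 = df['credits'] * 4:
   credits course    major  credits_x4
0        5   Econ  Physics          20
1        3   Phys     Math          12
2        5    Bio      Bio          20
3        4   Hist      Bio          16
4        1   Econ       CS           4
5        2   Econ  Physics           8
6        6   Phys     Math          24
7        1   Math       EE           4
filter rows where credits_x4 >= 16:
   credits course    major  credits_x4
0        5   Econ  Physics          20
2        5    Bio      Bio          20
3        4   Hist      Bio          16
6        6   Phys     Math          24
take 3 rows with smallest credits_x4:
   credits course    major  credits_x4
3        4   Hist      Bio          16
0        5   Econ  Physics          20
2        5    Bio      Bio          20
min of column 'credits_x4' → 16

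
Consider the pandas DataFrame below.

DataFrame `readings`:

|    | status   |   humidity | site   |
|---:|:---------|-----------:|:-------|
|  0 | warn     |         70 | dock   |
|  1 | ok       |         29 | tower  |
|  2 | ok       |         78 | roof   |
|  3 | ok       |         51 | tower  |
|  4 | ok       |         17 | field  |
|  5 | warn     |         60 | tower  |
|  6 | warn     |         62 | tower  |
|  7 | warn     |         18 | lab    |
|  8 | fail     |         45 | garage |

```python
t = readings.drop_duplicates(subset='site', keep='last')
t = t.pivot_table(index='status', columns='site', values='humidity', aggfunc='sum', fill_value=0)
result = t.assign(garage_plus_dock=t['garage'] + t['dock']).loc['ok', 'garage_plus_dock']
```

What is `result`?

drop duplicate site (keep=last):
  status  humidity    site
0   warn        70    dock
2     ok        78    roof
4     ok        17   field
6   warn        62   tower
7   warn        18     lab
8   fail        45  garage
pivot: rows=status, cols=site, sum(humidity):
site    dock  field  garage  lab  roof  tower
status                                       
fail       0      0      45    0     0      0
ok         0     17       0    0    78      0
warn      70      0       0   18     0     62
add column garage_plus_dock = t['garage'] + t['dock']:
site    dock  field  garage  lab  roof  tower  garage_plus_dock
status                                                         
fail       0      0      45    0     0      0                45
ok         0     17       0    0    78      0                 0
warn      70      0       0   18     0     62                70

0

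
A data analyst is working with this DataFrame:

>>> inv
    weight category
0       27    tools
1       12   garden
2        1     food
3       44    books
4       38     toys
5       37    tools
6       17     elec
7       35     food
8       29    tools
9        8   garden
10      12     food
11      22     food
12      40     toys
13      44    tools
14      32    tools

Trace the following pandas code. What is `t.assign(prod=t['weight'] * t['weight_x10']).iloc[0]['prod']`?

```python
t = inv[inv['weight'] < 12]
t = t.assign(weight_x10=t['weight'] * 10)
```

10

filter rows where weight < 12:
   weight category
2       1     food
9       8   garden
add column weight_x10 = t['weight'] * 10:
   weight category  weight_x10
2       1     food          10
9       8   garden          80
add column prod = t['weight'] * t['weight_x10']:
   weight category  weight_x10  prod
2       1     food          10    10
9       8   garden          80   640
Taking the value at position 0, column 'prod' gives 10.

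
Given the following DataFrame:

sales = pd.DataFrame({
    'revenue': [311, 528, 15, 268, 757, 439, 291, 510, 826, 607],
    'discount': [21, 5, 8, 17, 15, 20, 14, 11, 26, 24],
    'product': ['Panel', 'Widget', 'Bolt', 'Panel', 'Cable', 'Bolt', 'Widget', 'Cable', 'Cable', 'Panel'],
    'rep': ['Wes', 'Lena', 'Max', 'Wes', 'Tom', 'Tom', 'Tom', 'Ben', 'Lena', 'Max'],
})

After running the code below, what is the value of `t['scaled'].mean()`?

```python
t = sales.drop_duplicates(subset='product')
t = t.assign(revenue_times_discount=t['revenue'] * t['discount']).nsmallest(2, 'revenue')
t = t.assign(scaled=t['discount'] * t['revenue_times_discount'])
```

69055.5

drop duplicate product (keep=first):
   revenue  discount product   rep
0      311        21   Panel   Wes
1      528         5  Widget  Lena
2       15         8    Bolt   Max
4      757        15   Cable   Tom
add column revenue_times_discount = t['revenue'] * t['discount']:
   revenue  discount product   rep  revenue_times_discount
0      311        21   Panel   Wes                    6531
1      528         5  Widget  Lena                    2640
2       15         8    Bolt   Max                     120
4      757        15   Cable   Tom                   11355
take 2 rows with smallest revenue:
   revenue  discount product  rep  revenue_times_discount
2       15         8    Bolt  Max                     120
0      311        21   Panel  Wes                    6531
add column scaled = t['discount'] * t['revenue_times_discount']:
   revenue  discount product  rep  revenue_times_discount  scaled
2       15         8    Bolt  Max                     120     960
0      311        21   Panel  Wes                    6531  137151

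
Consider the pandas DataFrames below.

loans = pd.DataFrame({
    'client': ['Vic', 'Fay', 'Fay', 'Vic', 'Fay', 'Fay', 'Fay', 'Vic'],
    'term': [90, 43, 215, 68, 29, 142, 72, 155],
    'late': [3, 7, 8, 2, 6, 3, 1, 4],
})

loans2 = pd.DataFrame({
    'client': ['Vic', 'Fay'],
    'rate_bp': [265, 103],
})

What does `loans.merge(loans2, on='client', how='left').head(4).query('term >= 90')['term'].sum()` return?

merge on 'client' (how='left') → 8 rows:
  client  term  late  rate_bp
0    Vic    90     3      265
1    Fay    43     7      103
2    Fay   215     8      103
3    Vic    68     2      265
4    Fay    29     6      103
5    Fay   142     3      103
6    Fay    72     1      103
7    Vic   155     4      265
take first 4 rows:
  client  term  late  rate_bp
0    Vic    90     3      265
1    Fay    43     7      103
2    Fay   215     8      103
3    Vic    68     2      265
filter rows where term >= 90:
  client  term  late  rate_bp
0    Vic    90     3      265
2    Fay   215     8      103

305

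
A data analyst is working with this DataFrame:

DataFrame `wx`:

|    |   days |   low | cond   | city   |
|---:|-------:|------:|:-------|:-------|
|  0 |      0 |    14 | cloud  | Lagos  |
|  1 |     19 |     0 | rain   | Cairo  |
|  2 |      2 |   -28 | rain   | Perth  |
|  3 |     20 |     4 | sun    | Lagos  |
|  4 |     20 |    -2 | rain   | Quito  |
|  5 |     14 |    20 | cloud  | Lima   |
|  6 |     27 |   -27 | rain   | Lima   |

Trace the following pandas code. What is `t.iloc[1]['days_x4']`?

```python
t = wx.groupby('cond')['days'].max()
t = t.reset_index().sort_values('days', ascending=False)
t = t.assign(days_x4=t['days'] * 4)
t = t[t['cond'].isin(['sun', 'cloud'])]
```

56

group by cond, max of days:
cond
cloud    14
rain     27
sun      20
Name: days, dtype: int64
reset_index():
    cond  days
0  cloud    14
1   rain    27
2    sun    20
sort by days descending:
    cond  days
1   rain    27
2    sun    20
0  cloud    14
add column days_x4 = t['days'] * 4:
    cond  days  days_x4
1   rain    27      108
2    sun    20       80
0  cloud    14       56
filter rows where cond in ['sun', 'cloud']:
    cond  days  days_x4
2    sun    20       80
0  cloud    14       56
value at position 1, column 'days_x4' → 56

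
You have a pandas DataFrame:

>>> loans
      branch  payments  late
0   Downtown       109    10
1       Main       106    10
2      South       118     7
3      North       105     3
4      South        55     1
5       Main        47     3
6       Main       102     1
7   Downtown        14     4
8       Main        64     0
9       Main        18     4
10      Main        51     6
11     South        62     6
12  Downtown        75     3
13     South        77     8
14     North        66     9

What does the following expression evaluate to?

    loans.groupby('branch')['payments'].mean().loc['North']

85.5

group by branch, mean of payments:
branch
Downtown    66.000000
Main        64.666667
North       85.500000
South       78.000000
Name: payments, dtype: float64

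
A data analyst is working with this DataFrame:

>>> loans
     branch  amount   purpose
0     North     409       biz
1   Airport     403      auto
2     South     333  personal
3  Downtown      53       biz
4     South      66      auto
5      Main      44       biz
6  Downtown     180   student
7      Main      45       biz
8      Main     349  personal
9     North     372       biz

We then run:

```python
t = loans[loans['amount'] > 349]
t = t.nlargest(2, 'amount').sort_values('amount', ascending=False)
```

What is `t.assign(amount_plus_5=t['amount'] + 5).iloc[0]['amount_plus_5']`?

414

filter rows where amount > 349:
    branch  amount purpose
0    North     409     biz
1  Airport     403    auto
9    North     372     biz
take 2 rows with largest amount:
    branch  amount purpose
0    North     409     biz
1  Airport     403    auto
sort by amount descending:
    branch  amount purpose
0    North     409     biz
1  Airport     403    auto
add column amount_plus_5 = t['amount'] + 5:
    branch  amount purpose  amount_plus_5
0    North     409     biz            414
1  Airport     403    auto            408
value at position 0, column 'amount_plus_5' → 414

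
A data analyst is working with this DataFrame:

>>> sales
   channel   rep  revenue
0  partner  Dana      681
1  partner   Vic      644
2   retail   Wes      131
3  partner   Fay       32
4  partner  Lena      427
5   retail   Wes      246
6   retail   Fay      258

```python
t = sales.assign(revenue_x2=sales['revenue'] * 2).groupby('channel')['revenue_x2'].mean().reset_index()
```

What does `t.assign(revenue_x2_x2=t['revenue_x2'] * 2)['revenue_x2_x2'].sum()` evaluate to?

add column revenue_x2 = sales['revenue'] * 2:
   channel   rep  revenue  revenue_x2
0  partner  Dana      681        1362
1  partner   Vic      644        1288
2   retail   Wes      131         262
3  partner   Fay       32          64
4  partner  Lena      427         854
5   retail   Wes      246         492
6   retail   Fay      258         516
group by channel, mean of revenue_x2:
channel
partner    892.000000
retail     423.333333
Name: revenue_x2, dtype: float64
reset_index():
   channel  revenue_x2
0  partner  892.000000
1   retail  423.333333
add column revenue_x2_x2 = t['revenue_x2'] * 2:
   channel  revenue_x2  revenue_x2_x2
0  partner  892.000000    1784.000000
1   retail  423.333333     846.666667

2630.66666667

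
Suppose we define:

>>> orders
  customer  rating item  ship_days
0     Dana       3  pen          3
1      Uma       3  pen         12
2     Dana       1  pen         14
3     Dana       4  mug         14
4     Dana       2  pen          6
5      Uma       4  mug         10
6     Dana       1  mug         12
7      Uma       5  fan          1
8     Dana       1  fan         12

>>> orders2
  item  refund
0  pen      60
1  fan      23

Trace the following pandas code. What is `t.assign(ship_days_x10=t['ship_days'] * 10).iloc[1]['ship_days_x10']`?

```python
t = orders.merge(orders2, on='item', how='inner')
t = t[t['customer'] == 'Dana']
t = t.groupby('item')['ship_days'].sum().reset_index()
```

230

merge on 'item' (how='inner') → 6 rows:
  customer  rating item  ship_days  refund
0     Dana       3  pen          3      60
1      Uma       3  pen         12      60
2     Dana       1  pen         14      60
3     Dana       2  pen          6      60
4      Uma       5  fan          1      23
5     Dana       1  fan         12      23
filter rows where customer == 'Dana':
  customer  rating item  ship_days  refund
0     Dana       3  pen          3      60
2     Dana       1  pen         14      60
3     Dana       2  pen          6      60
5     Dana       1  fan         12      23
group by item, sum of ship_days:
item
fan    12
pen    23
Name: ship_days, dtype: int64
reset_index():
  item  ship_days
0  fan         12
1  pen         23
add column ship_days_x10 = t['ship_days'] * 10:
  item  ship_days  ship_days_x10
0  fan         12            120
1  pen         23            230
So iloc[1]['ship_days_x10'] = 230.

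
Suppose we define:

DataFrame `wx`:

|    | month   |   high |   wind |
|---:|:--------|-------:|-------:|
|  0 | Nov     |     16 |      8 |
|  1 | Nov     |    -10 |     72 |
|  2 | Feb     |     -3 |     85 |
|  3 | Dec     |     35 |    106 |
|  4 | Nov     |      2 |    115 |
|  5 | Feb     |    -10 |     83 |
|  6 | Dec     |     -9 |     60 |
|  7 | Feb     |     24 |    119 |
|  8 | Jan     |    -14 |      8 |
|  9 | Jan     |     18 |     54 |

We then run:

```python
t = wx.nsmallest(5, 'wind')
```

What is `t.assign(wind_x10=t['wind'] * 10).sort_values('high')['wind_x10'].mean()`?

404.0

take 5 rows with smallest wind:
  month  high  wind
0   Nov    16     8
8   Jan   -14     8
9   Jan    18    54
6   Dec    -9    60
1   Nov   -10    72
add column wind_x10 = t['wind'] * 10:
  month  high  wind  wind_x10
0   Nov    16     8        80
8   Jan   -14     8        80
9   Jan    18    54       540
6   Dec    -9    60       600
1   Nov   -10    72       720
sort by high:
  month  high  wind  wind_x10
8   Jan   -14     8        80
1   Nov   -10    72       720
6   Dec    -9    60       600
0   Nov    16     8        80
9   Jan    18    54       540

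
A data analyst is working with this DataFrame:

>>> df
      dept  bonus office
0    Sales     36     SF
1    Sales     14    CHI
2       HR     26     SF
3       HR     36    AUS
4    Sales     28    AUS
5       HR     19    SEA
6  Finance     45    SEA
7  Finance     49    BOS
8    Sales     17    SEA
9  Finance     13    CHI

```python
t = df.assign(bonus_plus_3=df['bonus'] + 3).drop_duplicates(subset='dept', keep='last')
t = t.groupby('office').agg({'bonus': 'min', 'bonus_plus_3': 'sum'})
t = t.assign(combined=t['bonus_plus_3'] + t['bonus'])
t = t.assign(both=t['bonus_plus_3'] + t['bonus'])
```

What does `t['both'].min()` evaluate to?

29

add column bonus_plus_3 = df['bonus'] + 3:
      dept  bonus office  bonus_plus_3
0    Sales     36     SF            39
1    Sales     14    CHI            17
2       HR     26     SF            29
3       HR     36    AUS            39
4    Sales     28    AUS            31
5       HR     19    SEA            22
6  Finance     45    SEA            48
7  Finance     49    BOS            52
8    Sales     17    SEA            20
9  Finance     13    CHI            16
drop duplicate dept (keep=last):
      dept  bonus office  bonus_plus_3
5       HR     19    SEA            22
8    Sales     17    SEA            20
9  Finance     13    CHI            16
group by office: min(bonus), sum(bonus_plus_3):
        bonus  bonus_plus_3
office                     
CHI        13            16
SEA        17            42
add column combined = t['bonus_plus_3'] + t['bonus']:
        bonus  bonus_plus_3  combined
office                               
CHI        13            16        29
SEA        17            42        59
add column both = t['bonus_plus_3'] + t['bonus']:
        bonus  bonus_plus_3  combined  both
office                                     
CHI        13            16        29    29
SEA        17            42        59    59
Hence 29.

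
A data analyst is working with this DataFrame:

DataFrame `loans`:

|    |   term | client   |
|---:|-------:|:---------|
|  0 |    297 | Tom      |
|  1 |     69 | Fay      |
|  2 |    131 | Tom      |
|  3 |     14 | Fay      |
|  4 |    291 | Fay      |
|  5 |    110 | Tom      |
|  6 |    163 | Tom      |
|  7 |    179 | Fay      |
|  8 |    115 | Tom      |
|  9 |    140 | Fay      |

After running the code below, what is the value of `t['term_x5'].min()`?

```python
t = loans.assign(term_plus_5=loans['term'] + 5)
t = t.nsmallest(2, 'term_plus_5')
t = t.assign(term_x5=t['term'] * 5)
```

add column term_plus_5 = loans['term'] + 5:
   term client  term_plus_5
0   297    Tom          302
1    69    Fay           74
2   131    Tom          136
3    14    Fay           19
4   291    Fay          296
5   110    Tom          115
6   163    Tom          168
7   179    Fay          184
8   115    Tom          120
9   140    Fay          145
take 2 rows with smallest term_plus_5:
   term client  term_plus_5
3    14    Fay           19
1    69    Fay           74
add column term_x5 = t['term'] * 5:
   term client  term_plus_5  term_x5
3    14    Fay           19       70
1    69    Fay           74      345
The min of column 'term_x5' is 70.

70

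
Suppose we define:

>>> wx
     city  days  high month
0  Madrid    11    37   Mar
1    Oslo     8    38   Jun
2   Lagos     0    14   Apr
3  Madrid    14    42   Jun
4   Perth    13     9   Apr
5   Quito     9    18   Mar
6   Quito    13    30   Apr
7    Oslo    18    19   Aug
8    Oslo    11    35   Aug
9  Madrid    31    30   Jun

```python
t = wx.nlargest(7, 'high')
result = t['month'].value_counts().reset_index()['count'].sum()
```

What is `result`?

7

take 7 rows with largest high:
     city  days  high month
3  Madrid    14    42   Jun
1    Oslo     8    38   Jun
0  Madrid    11    37   Mar
8    Oslo    11    35   Aug
6   Quito    13    30   Apr
9  Madrid    31    30   Jun
7    Oslo    18    19   Aug
value_counts of month:
month
Jun    3
Aug    2
Mar    1
Apr    1
Name: count, dtype: int64
reset_index():
  month  count
0   Jun      3
1   Aug      2
2   Mar      1
3   Apr      1
The sum of column 'count' is 7.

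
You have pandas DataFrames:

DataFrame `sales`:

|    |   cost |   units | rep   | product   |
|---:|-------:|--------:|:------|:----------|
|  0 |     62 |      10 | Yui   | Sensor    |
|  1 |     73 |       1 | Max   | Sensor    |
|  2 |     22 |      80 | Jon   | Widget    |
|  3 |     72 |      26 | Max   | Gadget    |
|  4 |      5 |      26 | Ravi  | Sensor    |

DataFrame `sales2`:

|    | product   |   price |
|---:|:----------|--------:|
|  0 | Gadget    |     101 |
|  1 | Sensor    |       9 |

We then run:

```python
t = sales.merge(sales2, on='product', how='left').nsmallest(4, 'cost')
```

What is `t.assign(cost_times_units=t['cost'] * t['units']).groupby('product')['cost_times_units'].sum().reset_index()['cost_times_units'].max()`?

1872

merge on 'product' (how='left') → 5 rows:
   cost  units   rep product  price
0    62     10   Yui  Sensor    9.0
1    73      1   Max  Sensor    9.0
2    22     80   Jon  Widget    NaN
3    72     26   Max  Gadget  101.0
4     5     26  Ravi  Sensor    9.0
take 4 rows with smallest cost:
   cost  units   rep product  price
4     5     26  Ravi  Sensor    9.0
2    22     80   Jon  Widget    NaN
0    62     10   Yui  Sensor    9.0
3    72     26   Max  Gadget  101.0
add column cost_times_units = t['cost'] * t['units']:
   cost  units   rep product  price  cost_times_units
4     5     26  Ravi  Sensor    9.0               130
2    22     80   Jon  Widget    NaN              1760
0    62     10   Yui  Sensor    9.0               620
3    72     26   Max  Gadget  101.0              1872
group by product, sum of cost_times_units:
product
Gadget    1872
Sensor     750
Widget    1760
Name: cost_times_units, dtype: int64
reset_index():
  product  cost_times_units
0  Gadget              1872
1  Sensor               750
2  Widget              1760
So max() = 1872.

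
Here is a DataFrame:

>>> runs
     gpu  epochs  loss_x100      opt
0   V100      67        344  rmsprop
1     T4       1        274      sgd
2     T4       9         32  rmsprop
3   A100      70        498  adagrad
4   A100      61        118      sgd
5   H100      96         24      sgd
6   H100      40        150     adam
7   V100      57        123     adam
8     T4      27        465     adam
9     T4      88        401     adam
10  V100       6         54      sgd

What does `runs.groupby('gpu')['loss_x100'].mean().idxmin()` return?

group by gpu, mean of loss_x100:
gpu
A100    308.000000
H100     87.000000
T4      293.000000
V100    173.666667
Name: loss_x100, dtype: float64
So idxmin() = H100.

H100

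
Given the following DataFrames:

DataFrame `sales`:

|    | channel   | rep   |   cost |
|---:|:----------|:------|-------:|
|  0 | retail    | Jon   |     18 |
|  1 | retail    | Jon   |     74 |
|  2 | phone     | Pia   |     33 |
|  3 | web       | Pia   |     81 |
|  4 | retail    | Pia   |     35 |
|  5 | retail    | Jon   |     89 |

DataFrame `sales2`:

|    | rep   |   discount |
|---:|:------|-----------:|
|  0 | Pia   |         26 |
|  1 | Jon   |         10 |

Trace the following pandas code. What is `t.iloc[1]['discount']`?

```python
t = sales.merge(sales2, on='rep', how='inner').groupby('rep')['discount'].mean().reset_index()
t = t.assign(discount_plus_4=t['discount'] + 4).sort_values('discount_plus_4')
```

merge on 'rep' (how='inner') → 6 rows:
  channel  rep  cost  discount
0  retail  Jon    18        10
1  retail  Jon    74        10
2   phone  Pia    33        26
3     web  Pia    81        26
4  retail  Pia    35        26
5  retail  Jon    89        10
group by rep, mean of discount:
rep
Jon    10.0
Pia    26.0
Name: discount, dtype: float64
reset_index():
   rep  discount
0  Jon      10.0
1  Pia      26.0
add column discount_plus_4 = t['discount'] + 4:
   rep  discount  discount_plus_4
0  Jon      10.0             14.0
1  Pia      26.0             30.0
sort by discount_plus_4:
   rep  discount  discount_plus_4
0  Jon      10.0             14.0
1  Pia      26.0             30.0
The value at position 1, column 'discount' is 26.0.

26.0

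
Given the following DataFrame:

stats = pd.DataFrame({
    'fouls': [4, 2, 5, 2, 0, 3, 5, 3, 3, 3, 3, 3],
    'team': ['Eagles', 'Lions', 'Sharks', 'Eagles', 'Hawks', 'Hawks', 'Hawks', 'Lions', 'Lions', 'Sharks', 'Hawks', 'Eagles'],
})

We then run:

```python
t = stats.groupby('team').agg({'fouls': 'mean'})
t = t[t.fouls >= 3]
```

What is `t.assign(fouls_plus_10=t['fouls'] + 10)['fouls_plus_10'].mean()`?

13.5

group by team, mean of fouls:
           fouls
team            
Eagles  3.000000
Hawks   2.750000
Lions   2.666667
Sharks  4.000000
filter rows where fouls >= 3:
        fouls
team         
Eagles    3.0
Sharks    4.0
add column fouls_plus_10 = t['fouls'] + 10:
        fouls  fouls_plus_10
team                        
Eagles    3.0           13.0
Sharks    4.0           14.0
The mean of column 'fouls_plus_10' is 13.5.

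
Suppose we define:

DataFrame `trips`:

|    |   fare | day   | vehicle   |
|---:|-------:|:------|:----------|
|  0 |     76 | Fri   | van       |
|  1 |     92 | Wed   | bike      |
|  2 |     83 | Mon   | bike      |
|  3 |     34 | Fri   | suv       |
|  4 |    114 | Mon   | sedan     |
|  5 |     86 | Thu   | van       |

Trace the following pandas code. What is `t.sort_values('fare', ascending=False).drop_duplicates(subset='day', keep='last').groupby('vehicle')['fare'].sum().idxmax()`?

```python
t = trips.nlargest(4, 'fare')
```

bike

take 4 rows with largest fare:
   fare  day vehicle
4   114  Mon   sedan
1    92  Wed    bike
5    86  Thu     van
2    83  Mon    bike
sort by fare descending:
   fare  day vehicle
4   114  Mon   sedan
1    92  Wed    bike
5    86  Thu     van
2    83  Mon    bike
drop duplicate day (keep=last):
   fare  day vehicle
1    92  Wed    bike
5    86  Thu     van
2    83  Mon    bike
group by vehicle, sum of fare:
vehicle
bike    175
van      86
Name: fare, dtype: int64
Finally, label with the largest value = bike.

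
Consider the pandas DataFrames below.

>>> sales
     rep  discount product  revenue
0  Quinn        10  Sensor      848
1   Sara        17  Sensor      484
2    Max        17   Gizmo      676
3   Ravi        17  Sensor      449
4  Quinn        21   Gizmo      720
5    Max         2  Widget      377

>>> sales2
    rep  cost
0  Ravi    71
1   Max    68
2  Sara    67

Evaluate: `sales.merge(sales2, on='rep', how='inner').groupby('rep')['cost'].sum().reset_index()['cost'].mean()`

91.3333333333

merge on 'rep' (how='inner') → 4 rows:
    rep  discount product  revenue  cost
0  Sara        17  Sensor      484    67
1   Max        17   Gizmo      676    68
2  Ravi        17  Sensor      449    71
3   Max         2  Widget      377    68
group by rep, sum of cost:
rep
Max     136
Ravi     71
Sara     67
Name: cost, dtype: int64
reset_index():
    rep  cost
0   Max   136
1  Ravi    71
2  Sara    67
Taking the mean of column 'cost' gives 91.3333333333.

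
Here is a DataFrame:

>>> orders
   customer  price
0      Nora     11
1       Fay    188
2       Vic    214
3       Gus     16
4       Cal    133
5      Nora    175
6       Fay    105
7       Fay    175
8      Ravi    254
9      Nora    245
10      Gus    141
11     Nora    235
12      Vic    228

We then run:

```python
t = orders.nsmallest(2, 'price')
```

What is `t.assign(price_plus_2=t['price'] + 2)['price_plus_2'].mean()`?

take 2 rows with smallest price:
  customer  price
0     Nora     11
3      Gus     16
add column price_plus_2 = t['price'] + 2:
  customer  price  price_plus_2
0     Nora     11            13
3      Gus     16            18
The mean of column 'price_plus_2' is 15.5.

15.5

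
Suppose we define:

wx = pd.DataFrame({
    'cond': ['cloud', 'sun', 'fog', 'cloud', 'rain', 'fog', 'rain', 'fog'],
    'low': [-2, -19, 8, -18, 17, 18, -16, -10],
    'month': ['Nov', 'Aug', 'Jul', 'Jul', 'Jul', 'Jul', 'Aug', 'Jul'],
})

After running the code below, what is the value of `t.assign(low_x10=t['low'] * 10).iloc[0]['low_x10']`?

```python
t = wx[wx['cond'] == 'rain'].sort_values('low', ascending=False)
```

filter rows where cond == 'rain':
   cond  low month
4  rain   17   Jul
6  rain  -16   Aug
sort by low descending:
   cond  low month
4  rain   17   Jul
6  rain  -16   Aug
add column low_x10 = t['low'] * 10:
   cond  low month  low_x10
4  rain   17   Jul      170
6  rain  -16   Aug     -160
value at position 0, column 'low_x10' → 170

170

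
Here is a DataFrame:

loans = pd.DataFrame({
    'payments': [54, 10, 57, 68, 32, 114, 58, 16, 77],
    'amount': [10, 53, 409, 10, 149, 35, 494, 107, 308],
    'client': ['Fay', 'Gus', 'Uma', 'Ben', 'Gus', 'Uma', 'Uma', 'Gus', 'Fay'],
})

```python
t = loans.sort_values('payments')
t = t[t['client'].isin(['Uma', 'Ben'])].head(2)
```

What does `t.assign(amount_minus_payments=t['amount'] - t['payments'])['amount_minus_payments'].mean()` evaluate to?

394.0

sort by payments:
   payments  amount client
1        10      53    Gus
7        16     107    Gus
4        32     149    Gus
0        54      10    Fay
2        57     409    Uma
6        58     494    Uma
3        68      10    Ben
8        77     308    Fay
5       114      35    Uma
filter rows where client in ['Uma', 'Ben']:
   payments  amount client
2        57     409    Uma
6        58     494    Uma
3        68      10    Ben
5       114      35    Uma
take first 2 rows:
   payments  amount client
2        57     409    Uma
6        58     494    Uma
add column amount_minus_payments = t['amount'] - t['payments']:
   payments  amount client  amount_minus_payments
2        57     409    Uma                    352
6        58     494    Uma                    436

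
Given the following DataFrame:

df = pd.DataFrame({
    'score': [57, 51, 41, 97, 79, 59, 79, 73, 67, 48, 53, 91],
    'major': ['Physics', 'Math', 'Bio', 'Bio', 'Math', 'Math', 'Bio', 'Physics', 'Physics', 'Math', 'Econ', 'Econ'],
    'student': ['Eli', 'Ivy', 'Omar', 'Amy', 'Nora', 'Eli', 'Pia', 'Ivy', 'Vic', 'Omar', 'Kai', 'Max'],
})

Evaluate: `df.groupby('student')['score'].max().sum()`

group by student, max of score:
student
Amy     97
Eli     59
Ivy     73
Kai     53
Max     91
Nora    79
Omar    48
Pia     79
Vic     67
Name: score, dtype: int64
Hence 646.

646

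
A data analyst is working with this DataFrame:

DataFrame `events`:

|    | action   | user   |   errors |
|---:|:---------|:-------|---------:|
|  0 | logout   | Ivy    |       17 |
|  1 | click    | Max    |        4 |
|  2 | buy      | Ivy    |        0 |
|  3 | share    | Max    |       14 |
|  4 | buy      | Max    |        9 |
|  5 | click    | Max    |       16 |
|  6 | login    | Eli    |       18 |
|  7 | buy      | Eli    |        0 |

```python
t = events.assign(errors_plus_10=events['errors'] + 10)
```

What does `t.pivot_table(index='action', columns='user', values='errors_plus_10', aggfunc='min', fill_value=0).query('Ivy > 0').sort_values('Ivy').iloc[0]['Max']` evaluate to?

add column errors_plus_10 = events['errors'] + 10:
   action user  errors  errors_plus_10
0  logout  Ivy      17              27
1   click  Max       4              14
2     buy  Ivy       0              10
3   share  Max      14              24
4     buy  Max       9              19
5   click  Max      16              26
6   login  Eli      18              28
7     buy  Eli       0              10
pivot: rows=action, cols=user, min(errors_plus_10):
user    Eli  Ivy  Max
action               
buy      10   10   19
click     0    0   14
login    28    0    0
logout    0   27    0
share     0    0   24
filter rows where Ivy > 0:
user    Eli  Ivy  Max
action               
buy      10   10   19
logout    0   27    0
sort by Ivy:
user    Eli  Ivy  Max
action               
buy      10   10   19
logout    0   27    0

19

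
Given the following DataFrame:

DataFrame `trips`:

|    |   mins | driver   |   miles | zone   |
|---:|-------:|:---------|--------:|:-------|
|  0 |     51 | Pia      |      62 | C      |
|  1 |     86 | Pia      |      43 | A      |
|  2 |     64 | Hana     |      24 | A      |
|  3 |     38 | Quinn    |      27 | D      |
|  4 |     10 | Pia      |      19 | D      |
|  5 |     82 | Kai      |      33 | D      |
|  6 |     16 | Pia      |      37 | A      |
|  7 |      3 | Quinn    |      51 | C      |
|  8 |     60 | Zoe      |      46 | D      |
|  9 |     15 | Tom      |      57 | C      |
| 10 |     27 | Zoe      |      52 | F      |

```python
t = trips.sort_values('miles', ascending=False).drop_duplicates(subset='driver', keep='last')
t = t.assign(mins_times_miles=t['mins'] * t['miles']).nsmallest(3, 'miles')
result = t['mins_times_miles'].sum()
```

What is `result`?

sort by miles descending:
    mins driver  miles zone
0     51    Pia     62    C
9     15    Tom     57    C
10    27    Zoe     52    F
7      3  Quinn     51    C
8     60    Zoe     46    D
1     86    Pia     43    A
6     16    Pia     37    A
5     82    Kai     33    D
3     38  Quinn     27    D
2     64   Hana     24    A
4     10    Pia     19    D
drop duplicate driver (keep=last):
   mins driver  miles zone
9    15    Tom     57    C
8    60    Zoe     46    D
5    82    Kai     33    D
3    38  Quinn     27    D
2    64   Hana     24    A
4    10    Pia     19    D
add column mins_times_miles = t['mins'] * t['miles']:
   mins driver  miles zone  mins_times_miles
9    15    Tom     57    C               855
8    60    Zoe     46    D              2760
5    82    Kai     33    D              2706
3    38  Quinn     27    D              1026
2    64   Hana     24    A              1536
4    10    Pia     19    D               190
take 3 rows with smallest miles:
   mins driver  miles zone  mins_times_miles
4    10    Pia     19    D               190
2    64   Hana     24    A              1536
3    38  Quinn     27    D              1026
Then the sum of column 'mins_times_miles': 2752

2752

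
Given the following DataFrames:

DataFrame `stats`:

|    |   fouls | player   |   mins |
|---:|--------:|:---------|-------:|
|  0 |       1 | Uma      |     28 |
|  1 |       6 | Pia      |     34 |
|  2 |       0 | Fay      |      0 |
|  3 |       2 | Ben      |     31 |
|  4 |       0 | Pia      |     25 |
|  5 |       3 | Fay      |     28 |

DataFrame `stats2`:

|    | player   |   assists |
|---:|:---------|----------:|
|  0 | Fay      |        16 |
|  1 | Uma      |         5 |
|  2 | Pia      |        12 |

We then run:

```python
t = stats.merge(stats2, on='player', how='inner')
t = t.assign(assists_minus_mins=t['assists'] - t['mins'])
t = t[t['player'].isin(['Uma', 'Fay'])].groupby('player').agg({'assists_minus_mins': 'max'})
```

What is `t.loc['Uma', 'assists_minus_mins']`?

-23

merge on 'player' (how='inner') → 5 rows:
   fouls player  mins  assists
0      1    Uma    28        5
1      6    Pia    34       12
2      0    Fay     0       16
3      0    Pia    25       12
4      3    Fay    28       16
add column assists_minus_mins = t['assists'] - t['mins']:
   fouls player  mins  assists  assists_minus_mins
0      1    Uma    28        5                 -23
1      6    Pia    34       12                 -22
2      0    Fay     0       16                  16
3      0    Pia    25       12                 -13
4      3    Fay    28       16                 -12
filter rows where player in ['Uma', 'Fay']:
   fouls player  mins  assists  assists_minus_mins
0      1    Uma    28        5                 -23
2      0    Fay     0       16                  16
4      3    Fay    28       16                 -12
group by player, max of assists_minus_mins:
        assists_minus_mins
player                    
Fay                     16
Uma                    -23
value at row 'Uma', column 'assists_minus_mins' → -23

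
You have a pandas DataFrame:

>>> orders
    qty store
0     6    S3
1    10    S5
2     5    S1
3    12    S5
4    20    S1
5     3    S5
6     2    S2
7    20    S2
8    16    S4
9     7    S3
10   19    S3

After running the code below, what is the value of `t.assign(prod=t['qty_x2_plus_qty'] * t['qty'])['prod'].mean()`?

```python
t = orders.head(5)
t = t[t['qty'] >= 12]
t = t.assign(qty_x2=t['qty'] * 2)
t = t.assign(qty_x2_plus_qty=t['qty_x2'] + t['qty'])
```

816.0

take first 5 rows:
   qty store
0    6    S3
1   10    S5
2    5    S1
3   12    S5
4   20    S1
filter rows where qty >= 12:
   qty store
3   12    S5
4   20    S1
add column qty_x2 = t['qty'] * 2:
   qty store  qty_x2
3   12    S5      24
4   20    S1      40
add column qty_x2_plus_qty = t['qty_x2'] + t['qty']:
   qty store  qty_x2  qty_x2_plus_qty
3   12    S5      24               36
4   20    S1      40               60
add column prod = t['qty_x2_plus_qty'] * t['qty']:
   qty store  qty_x2  qty_x2_plus_qty  prod
3   12    S5      24               36   432
4   20    S1      40               60  1200
mean of column 'prod' → 816.0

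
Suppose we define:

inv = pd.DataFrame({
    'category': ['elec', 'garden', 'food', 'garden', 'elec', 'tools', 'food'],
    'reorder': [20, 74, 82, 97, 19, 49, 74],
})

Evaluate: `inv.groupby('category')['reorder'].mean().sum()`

group by category, mean of reorder:
category
elec      19.5
food      78.0
garden    85.5
tools     49.0
Name: reorder, dtype: float64
Finally, sum of the resulting series = 232.0.

232.0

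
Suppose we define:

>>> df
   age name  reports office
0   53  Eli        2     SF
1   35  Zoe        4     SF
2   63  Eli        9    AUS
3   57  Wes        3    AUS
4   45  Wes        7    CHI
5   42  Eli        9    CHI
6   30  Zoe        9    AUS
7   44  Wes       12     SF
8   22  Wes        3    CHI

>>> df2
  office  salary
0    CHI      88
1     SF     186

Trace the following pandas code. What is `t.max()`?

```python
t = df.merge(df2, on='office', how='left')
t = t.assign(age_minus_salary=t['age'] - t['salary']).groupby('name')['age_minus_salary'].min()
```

merge on 'office' (how='left') → 9 rows:
   age name  reports office  salary
0   53  Eli        2     SF   186.0
1   35  Zoe        4     SF   186.0
2   63  Eli        9    AUS     NaN
3   57  Wes        3    AUS     NaN
4   45  Wes        7    CHI    88.0
5   42  Eli        9    CHI    88.0
6   30  Zoe        9    AUS     NaN
7   44  Wes       12     SF   186.0
8   22  Wes        3    CHI    88.0
add column age_minus_salary = t['age'] - t['salary']:
   age name  reports office  salary  age_minus_salary
0   53  Eli        2     SF   186.0            -133.0
1   35  Zoe        4     SF   186.0            -151.0
2   63  Eli        9    AUS     NaN               NaN
3   57  Wes        3    AUS     NaN               NaN
4   45  Wes        7    CHI    88.0             -43.0
5   42  Eli        9    CHI    88.0             -46.0
6   30  Zoe        9    AUS     NaN               NaN
7   44  Wes       12     SF   186.0            -142.0
8   22  Wes        3    CHI    88.0             -66.0
group by name, min of age_minus_salary:
name
Eli   -133.0
Wes   -142.0
Zoe   -151.0
Name: age_minus_salary, dtype: float64
Then the max of the resulting series: -133.0

-133.0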